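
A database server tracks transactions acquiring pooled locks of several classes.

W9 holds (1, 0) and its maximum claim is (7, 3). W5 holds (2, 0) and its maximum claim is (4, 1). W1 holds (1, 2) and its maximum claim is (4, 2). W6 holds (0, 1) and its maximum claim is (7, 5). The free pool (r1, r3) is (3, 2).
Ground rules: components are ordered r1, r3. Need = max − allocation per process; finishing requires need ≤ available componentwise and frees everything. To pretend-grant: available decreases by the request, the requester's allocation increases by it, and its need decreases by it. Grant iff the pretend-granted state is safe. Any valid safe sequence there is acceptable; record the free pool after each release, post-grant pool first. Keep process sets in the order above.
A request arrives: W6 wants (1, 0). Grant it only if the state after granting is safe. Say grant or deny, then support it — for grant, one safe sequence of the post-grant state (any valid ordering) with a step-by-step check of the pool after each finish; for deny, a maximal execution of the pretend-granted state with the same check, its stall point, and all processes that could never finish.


DENY — the pretend-granted state is unsafe.
Key observation: r1 is the bottleneck — with W5, W1 done the pool holds (5, 4), short of every remaining need.
Pretend the grant happened; the run W5, W1 goes as far as possible. Verifying each step:
  pool = (2, 2)
  W5: need (2, 1) fits (2, 2); releases (2, 0), pool now (4, 2)
  W1: need (3, 0) fits (4, 2); releases (1, 2), pool now (5, 4)
  W9 cannot run: need (6, 3) vs free (5, 4) (insufficient r1)
  W6 cannot run: need (6, 4) vs free (5, 4) (insufficient r1)
Had the request been granted, W9 and W6 could never finish.


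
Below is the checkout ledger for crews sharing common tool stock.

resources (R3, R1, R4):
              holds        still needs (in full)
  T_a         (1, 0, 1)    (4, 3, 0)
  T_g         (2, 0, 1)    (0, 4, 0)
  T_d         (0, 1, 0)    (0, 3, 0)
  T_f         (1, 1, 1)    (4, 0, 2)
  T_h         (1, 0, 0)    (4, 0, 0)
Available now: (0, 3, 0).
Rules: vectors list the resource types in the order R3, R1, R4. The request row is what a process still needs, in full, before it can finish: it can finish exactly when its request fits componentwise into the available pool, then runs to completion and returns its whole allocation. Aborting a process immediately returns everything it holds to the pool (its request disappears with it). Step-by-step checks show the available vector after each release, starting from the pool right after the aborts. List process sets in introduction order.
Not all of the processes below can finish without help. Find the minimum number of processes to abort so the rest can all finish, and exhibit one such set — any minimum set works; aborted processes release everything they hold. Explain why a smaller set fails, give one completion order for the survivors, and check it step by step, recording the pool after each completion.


Minimum abort set: T_a and T_f.
Key observation: the returned (2, 1, 2) from T_a and T_f is what brings T_h — unrunnable before, under any order — into play at step 3.
Why nothing smaller works — every single abort fails: T_a alone leaves T_f blocked (short on R3); T_g alone leaves T_a blocked (short on R3); T_d alone leaves T_a blocked (short on R3); T_f alone leaves T_a blocked (short on R3); T_h alone leaves T_a blocked (short on R3).
The survivors complete as T_d, T_g, T_h. Walking it through (starting from the post-abort pool):
  pool = (2, 4, 2)
  T_d needs (0, 3, 0) <= (2, 4, 2) -> finishes; pool += (0, 1, 0) = (2, 5, 2)
  T_g needs (0, 4, 0) <= (2, 5, 2) -> finishes; pool += (2, 0, 1) = (4, 5, 3)
  T_h needs (4, 0, 0) <= (4, 5, 3) -> finishes; pool += (1, 0, 0) = (5, 5, 3)


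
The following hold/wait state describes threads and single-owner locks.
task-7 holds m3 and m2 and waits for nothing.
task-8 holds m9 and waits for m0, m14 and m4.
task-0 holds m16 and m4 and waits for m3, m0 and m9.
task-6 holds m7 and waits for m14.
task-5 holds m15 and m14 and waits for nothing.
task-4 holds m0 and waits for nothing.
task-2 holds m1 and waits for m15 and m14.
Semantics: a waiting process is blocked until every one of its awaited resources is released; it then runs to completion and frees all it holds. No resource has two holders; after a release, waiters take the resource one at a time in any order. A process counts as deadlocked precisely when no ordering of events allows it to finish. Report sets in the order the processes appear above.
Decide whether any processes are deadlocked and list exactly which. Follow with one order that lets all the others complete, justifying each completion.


Deadlocked: task-8 and task-0.
Key observation: the wait chain closes on itself along task-8 -> task-0 -> task-8; no other process is dragged down with it.
One completion order for the rest: task-7, task-5, task-2, task-6, task-4.
Check, step by step:
  task-7: no waits; runs immediately, freeing m3 and m2
  task-5: no waits; runs immediately, freeing m15 and m14
  run task-2 (all its waits — m15 and m14 — are resolved); releases m1
  run task-6 (all its waits — m14 — are resolved); releases m7
  task-4: no waits; runs immediately, freeing m0


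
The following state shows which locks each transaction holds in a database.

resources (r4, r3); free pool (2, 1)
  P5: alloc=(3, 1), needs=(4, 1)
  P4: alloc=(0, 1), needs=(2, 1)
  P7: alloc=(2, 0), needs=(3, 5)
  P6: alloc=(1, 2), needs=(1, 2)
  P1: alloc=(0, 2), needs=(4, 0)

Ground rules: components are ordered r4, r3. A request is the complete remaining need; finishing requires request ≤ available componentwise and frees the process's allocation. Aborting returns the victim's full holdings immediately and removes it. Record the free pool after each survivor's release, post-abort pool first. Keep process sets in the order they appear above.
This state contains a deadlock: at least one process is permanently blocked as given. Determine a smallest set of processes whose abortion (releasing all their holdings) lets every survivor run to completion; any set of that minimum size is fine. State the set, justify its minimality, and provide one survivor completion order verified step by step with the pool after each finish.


Minimum abort set: P1.
Key observation: P7 was stuck for good until P1 gave back (0, 2); in the order shown it finishes at step 2.
No smaller set exists: with zero aborts the deadlock remains.
The survivors complete as P6, P7, P4, P5. Walking it through (starting from the post-abort pool):
  pool = (2, 3)
  P6 needs (1, 2) <= (2, 3) -> finishes; pool += (1, 2) = (3, 5)
  P7 needs (3, 5) <= (3, 5) -> finishes; pool += (2, 0) = (5, 5)
  P4 needs (2, 1) <= (5, 5) -> finishes; pool += (0, 1) = (5, 6)
  P5 needs (4, 1) <= (5, 6) -> finishes; pool += (3, 1) = (8, 7)


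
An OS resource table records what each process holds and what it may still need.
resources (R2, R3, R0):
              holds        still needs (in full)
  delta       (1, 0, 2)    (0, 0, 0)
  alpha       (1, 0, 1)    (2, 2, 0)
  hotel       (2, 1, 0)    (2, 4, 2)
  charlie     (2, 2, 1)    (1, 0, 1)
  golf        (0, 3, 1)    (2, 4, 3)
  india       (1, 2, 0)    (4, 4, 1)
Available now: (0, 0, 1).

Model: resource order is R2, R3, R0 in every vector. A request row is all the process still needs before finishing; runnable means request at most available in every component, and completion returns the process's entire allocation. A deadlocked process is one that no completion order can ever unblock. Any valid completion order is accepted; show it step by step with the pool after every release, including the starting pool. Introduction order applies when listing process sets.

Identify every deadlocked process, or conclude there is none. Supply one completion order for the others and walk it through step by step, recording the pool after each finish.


The deadlocked set is hotel, golf and india.
Key observation: the wall is R3: completing delta, charlie, alpha brings the pool only to (4, 2, 5), and all the rest need more.
One completion order for the rest: delta, charlie, alpha. Step-by-step check:
  pool = (0, 0, 1)
  run delta (needs (0, 0, 0), free (0, 0, 1)); after release of (1, 0, 2) the pool is (1, 0, 3)
  run charlie (needs (1, 0, 1), free (1, 0, 3)); after release of (2, 2, 1) the pool is (3, 2, 4)
  run alpha (needs (2, 2, 0), free (3, 2, 4)); after release of (1, 0, 1) the pool is (4, 2, 5)
The stuck group stays short no matter what:
  hotel cannot run: need (2, 4, 2) vs free (4, 2, 5) (insufficient R3)
  golf cannot run: need (2, 4, 3) vs free (4, 2, 5) (insufficient R3)
  india cannot run: need (4, 4, 1) vs free (4, 2, 5) (insufficient R3)


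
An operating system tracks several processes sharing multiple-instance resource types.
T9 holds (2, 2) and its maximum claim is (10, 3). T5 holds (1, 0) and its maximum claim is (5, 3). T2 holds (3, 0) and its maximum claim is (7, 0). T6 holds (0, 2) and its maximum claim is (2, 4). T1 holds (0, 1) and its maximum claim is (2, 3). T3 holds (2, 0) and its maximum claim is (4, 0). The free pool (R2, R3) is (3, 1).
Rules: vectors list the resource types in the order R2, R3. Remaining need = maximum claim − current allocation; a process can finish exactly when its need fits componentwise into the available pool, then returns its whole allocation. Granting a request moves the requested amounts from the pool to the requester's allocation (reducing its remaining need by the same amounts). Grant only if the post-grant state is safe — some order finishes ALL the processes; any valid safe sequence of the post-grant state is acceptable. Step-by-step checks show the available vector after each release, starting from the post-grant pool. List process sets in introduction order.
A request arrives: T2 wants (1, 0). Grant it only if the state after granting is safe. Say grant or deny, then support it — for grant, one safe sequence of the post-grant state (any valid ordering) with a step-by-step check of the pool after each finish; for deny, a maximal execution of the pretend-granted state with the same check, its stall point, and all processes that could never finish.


GRANT — the state after the grant stays safe, e.g. via T3, T2, T9, T5, T1, T6.
Key observation: with (2, 1) left after the transfer, T3 can run at once — the state stays safe.
Step-by-step check of the post-grant state:
  pool = (2, 1)
  run T3 (needs (2, 0), free (2, 1)); after release of (2, 0) the pool is (4, 1)
  run T2 (needs (3, 0), free (4, 1)); after release of (4, 0) the pool is (8, 1)
  run T9 (needs (8, 1), free (8, 1)); after release of (2, 2) the pool is (10, 3)
  run T5 (needs (4, 3), free (10, 3)); after release of (1, 0) the pool is (11, 3)
  run T1 (needs (2, 2), free (11, 3)); after release of (0, 1) the pool is (11, 4)
  run T6 (needs (2, 2), free (11, 4)); after release of (0, 2) the pool is (11, 6)


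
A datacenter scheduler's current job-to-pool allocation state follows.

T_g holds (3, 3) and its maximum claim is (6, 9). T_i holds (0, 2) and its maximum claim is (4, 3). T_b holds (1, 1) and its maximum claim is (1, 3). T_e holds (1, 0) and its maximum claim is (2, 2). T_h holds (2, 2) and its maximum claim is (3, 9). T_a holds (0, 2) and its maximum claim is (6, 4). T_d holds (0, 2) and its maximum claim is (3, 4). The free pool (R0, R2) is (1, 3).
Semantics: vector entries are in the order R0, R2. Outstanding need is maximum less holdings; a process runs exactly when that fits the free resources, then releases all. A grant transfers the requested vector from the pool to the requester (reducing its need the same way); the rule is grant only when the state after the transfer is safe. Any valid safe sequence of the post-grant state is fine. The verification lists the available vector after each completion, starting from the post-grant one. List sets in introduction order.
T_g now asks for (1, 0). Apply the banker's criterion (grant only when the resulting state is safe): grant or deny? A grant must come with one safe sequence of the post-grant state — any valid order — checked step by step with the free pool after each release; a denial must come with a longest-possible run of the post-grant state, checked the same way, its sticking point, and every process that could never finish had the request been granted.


DENY — the pretend-granted state is unsafe.
Key observation: after T_b, T_e the pool peaks at (2, 4), and each blocked process is short somewhere: T_g on R2; T_i on R0; T_h on R2; T_a on R0; T_d on R0.
After a pretend grant, a maximal execution: T_b, T_e — then nothing else fits. Step-by-step check:
  pool = (0, 3)
  T_b: need (0, 2) fits (0, 3); releases (1, 1), pool now (1, 4)
  T_e: need (1, 2) fits (1, 4); releases (1, 0), pool now (2, 4)
  T_g still needs (2, 6) but only (2, 4) is free — short on R2
  T_i still needs (4, 1) but only (2, 4) is free — short on R0
  T_h still needs (1, 7) but only (2, 4) is free — short on R2
  T_a still needs (6, 2) but only (2, 4) is free — short on R0
  T_d still needs (3, 2) but only (2, 4) is free — short on R0
Processes that could never finish after the grant: T_g, T_i, T_h, T_a and T_d.


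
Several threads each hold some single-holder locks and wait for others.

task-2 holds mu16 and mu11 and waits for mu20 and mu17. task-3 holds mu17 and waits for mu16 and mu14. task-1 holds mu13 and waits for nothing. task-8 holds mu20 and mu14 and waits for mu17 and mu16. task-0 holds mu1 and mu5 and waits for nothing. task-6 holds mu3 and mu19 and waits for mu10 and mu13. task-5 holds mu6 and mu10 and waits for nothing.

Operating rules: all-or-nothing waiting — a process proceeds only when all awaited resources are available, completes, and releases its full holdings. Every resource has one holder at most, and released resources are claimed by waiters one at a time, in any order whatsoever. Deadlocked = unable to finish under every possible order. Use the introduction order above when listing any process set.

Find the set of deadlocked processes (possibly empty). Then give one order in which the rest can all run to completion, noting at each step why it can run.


The deadlocked set is task-2, task-3 and task-8.
Key observation: the wait chain closes on itself along task-2 -> task-3 -> task-2; task-8 is caught in further circular waits.
The rest can finish in the order task-1, task-5, task-0, task-6.
Verifying each step:
  task-1 waits on nothing -> runs at once and releases mu13
  task-5 waits on nothing -> runs at once and releases mu6 and mu10
  task-0 waits on nothing -> runs at once and releases mu1 and mu5
  task-6 waits on mu10 and mu13 — all released -> runs and releases mu3 and mu19


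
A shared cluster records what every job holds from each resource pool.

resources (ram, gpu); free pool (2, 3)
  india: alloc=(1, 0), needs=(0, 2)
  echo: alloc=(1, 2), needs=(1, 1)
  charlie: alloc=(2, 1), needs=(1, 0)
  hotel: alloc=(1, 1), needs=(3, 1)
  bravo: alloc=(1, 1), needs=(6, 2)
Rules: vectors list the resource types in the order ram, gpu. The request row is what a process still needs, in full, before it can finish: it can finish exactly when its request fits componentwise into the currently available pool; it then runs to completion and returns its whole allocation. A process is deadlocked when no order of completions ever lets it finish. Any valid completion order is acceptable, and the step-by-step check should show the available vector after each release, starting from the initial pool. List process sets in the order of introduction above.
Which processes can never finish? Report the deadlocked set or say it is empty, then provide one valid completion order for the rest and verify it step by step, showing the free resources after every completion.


Nothing here is deadlocked.
Key observation: there is always a runnable process — charlie first — so the state unwinds completely.
A valid finishing order for the others: charlie, echo, hotel, bravo, india. Verifying each step:
  pool = (2, 3)
  run charlie (needs (1, 0), free (2, 3)); after release of (2, 1) the pool is (4, 4)
  run echo (needs (1, 1), free (4, 4)); after release of (1, 2) the pool is (5, 6)
  run hotel (needs (3, 1), free (5, 6)); after release of (1, 1) the pool is (6, 7)
  run bravo (needs (6, 2), free (6, 7)); after release of (1, 1) the pool is (7, 8)
  run india (needs (0, 2), free (7, 8)); after release of (1, 0) the pool is (8, 8)


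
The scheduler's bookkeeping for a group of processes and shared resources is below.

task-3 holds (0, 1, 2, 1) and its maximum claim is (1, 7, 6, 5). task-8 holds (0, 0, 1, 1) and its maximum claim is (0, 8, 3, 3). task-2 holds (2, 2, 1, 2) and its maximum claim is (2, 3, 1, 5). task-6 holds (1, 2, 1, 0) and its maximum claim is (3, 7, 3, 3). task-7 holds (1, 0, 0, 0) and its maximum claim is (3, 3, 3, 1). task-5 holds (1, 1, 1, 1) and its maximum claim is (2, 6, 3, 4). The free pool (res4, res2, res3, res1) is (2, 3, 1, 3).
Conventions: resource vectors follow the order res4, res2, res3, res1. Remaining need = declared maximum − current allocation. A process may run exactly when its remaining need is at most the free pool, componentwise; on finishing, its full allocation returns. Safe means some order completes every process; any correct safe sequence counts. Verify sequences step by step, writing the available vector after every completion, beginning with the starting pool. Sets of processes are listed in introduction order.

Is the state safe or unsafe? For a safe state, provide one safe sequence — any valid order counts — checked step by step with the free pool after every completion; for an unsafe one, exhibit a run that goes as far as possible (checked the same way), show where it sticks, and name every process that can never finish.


SAFE, for example via the order task-2, task-6, task-5, task-3, task-7, task-8.
Key observation: task-2 is the earliest step where a requested resource binds exactly: need (0, 1, 0, 3), pool (2, 3, 1, 3) at its turn.
Step-by-step check:
  pool = (2, 3, 1, 3)
  task-2 needs (0, 1, 0, 3) <= (2, 3, 1, 3) -> finishes; pool += (2, 2, 1, 2) = (4, 5, 2, 5)
  task-6 needs (2, 5, 2, 3) <= (4, 5, 2, 5) -> finishes; pool += (1, 2, 1, 0) = (5, 7, 3, 5)
  task-5 needs (1, 5, 2, 3) <= (5, 7, 3, 5) -> finishes; pool += (1, 1, 1, 1) = (6, 8, 4, 6)
  task-3 needs (1, 6, 4, 4) <= (6, 8, 4, 6) -> finishes; pool += (0, 1, 2, 1) = (6, 9, 6, 7)
  task-7 needs (2, 3, 3, 1) <= (6, 9, 6, 7) -> finishes; pool += (1, 0, 0, 0) = (7, 9, 6, 7)
  task-8 needs (0, 8, 2, 2) <= (7, 9, 6, 7) -> finishes; pool += (0, 0, 1, 1) = (7, 9, 7, 8)


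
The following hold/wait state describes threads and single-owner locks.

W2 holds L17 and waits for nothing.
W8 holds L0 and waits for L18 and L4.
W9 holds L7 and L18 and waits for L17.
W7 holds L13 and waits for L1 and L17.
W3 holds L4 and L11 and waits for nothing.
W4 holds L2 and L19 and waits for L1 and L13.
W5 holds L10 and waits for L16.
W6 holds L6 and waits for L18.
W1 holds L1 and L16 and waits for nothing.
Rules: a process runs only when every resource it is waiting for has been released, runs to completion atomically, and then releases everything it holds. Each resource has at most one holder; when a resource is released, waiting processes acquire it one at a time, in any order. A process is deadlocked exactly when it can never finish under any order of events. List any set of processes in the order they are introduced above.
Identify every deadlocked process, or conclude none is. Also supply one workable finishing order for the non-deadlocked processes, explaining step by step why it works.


The deadlocked set is empty.
Key observation: the waits form no ring: some process can always run, and its releases unblock the others one by one.
A valid finishing order for the others: W2, W1, W5, W9, W3, W6, W8, W7, W4.
Check, step by step:
  run W2 (it waits on nothing); releases L17
  run W1 (it waits on nothing); releases L1 and L16
  W5 waits on L16 — all released -> runs and releases L10
  W9 waits on L17 — all released -> runs and releases L7 and L18
  run W3 (it waits on nothing); releases L4 and L11
  W6 waits on L18 — all released -> runs and releases L6
  W8 waits on L18 and L4 — all released -> runs and releases L0
  W7 waits on L1 and L17 — all released -> runs and releases L13
  W4 waits on L1 and L13 — all released -> runs and releases L2 and L19


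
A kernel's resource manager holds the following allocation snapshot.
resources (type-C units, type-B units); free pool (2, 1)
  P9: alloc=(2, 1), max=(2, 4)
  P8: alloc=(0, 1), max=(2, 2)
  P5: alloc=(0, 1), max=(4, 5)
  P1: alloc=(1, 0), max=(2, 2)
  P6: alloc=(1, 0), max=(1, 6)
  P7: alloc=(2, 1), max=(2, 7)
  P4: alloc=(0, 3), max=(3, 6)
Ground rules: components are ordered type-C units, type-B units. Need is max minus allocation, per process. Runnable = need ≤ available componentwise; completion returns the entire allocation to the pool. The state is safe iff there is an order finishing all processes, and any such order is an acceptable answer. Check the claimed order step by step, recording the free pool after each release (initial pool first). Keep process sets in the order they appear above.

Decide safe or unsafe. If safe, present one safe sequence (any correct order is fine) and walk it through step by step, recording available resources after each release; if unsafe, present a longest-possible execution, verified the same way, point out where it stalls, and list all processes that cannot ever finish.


UNSAFE — no complete ordering exists.
Key observation: after P8, P1 complete, (3, 2) is the best the pool ever gets, yet each leftover process wants more type-B units.
The run P8, P1 cannot be extended any further. Verifying each step:
  pool = (2, 1)
  run P8 (needs (2, 1), free (2, 1)); after release of (0, 1) the pool is (2, 2)
  run P1 (needs (1, 2), free (2, 2)); after release of (1, 0) the pool is (3, 2)
  P9 cannot run: need (0, 3) vs free (3, 2) (insufficient type-B units)
  P5 cannot run: need (4, 4) vs free (3, 2) (insufficient type-C units and type-B units)
  P6 cannot run: need (0, 6) vs free (3, 2) (insufficient type-B units)
  P7 cannot run: need (0, 6) vs free (3, 2) (insufficient type-B units)
  P4 cannot run: need (3, 3) vs free (3, 2) (insufficient type-B units)
Processes that can never finish: P9, P5, P6, P7 and P4.


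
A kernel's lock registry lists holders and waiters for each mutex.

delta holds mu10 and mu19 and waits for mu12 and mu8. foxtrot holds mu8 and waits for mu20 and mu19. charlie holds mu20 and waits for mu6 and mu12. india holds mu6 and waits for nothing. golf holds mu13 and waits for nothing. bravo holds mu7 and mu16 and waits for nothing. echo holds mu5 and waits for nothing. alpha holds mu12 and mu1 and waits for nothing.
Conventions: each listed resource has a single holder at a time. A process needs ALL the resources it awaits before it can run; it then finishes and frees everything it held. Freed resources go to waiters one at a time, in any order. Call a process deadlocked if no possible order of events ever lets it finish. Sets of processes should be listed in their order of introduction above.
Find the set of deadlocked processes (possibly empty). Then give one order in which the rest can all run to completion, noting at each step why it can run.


Deadlocked set: delta and foxtrot.
Key observation: delta -> foxtrot -> delta is a circular wait — nothing in it can go first; no other process is dragged down with it.
One completion order for the rest: alpha, bravo, golf, india, echo, charlie.
Verifying each step:
  alpha: no waits; runs immediately, freeing mu12 and mu1
  bravo: no waits; runs immediately, freeing mu7 and mu16
  golf: no waits; runs immediately, freeing mu13
  india: no waits; runs immediately, freeing mu6
  echo: no waits; runs immediately, freeing mu5
  run charlie (all its waits — mu6 and mu12 — are resolved); releases mu20


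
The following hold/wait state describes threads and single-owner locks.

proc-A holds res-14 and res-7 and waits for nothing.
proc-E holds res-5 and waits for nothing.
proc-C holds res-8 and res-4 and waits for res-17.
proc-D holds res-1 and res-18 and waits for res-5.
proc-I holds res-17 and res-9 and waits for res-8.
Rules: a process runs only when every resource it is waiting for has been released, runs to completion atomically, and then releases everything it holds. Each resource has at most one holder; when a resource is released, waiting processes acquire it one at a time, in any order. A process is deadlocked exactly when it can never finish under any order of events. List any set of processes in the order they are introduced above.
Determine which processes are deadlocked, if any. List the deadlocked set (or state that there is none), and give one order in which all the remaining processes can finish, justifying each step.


Deadlocked: proc-C and proc-I.
Key observation: nobody on the ring proc-C -> proc-I -> proc-C can start until another member finishes, which never happens; no other process is dragged down with it.
A valid finishing order for the others: proc-E, proc-D, proc-A.
Check, step by step:
  run proc-E (it waits on nothing); releases res-5
  proc-D: everything it awaited (res-5) is free; runs, freeing res-1 and res-18
  run proc-A (it waits on nothing); releases res-14 and res-7


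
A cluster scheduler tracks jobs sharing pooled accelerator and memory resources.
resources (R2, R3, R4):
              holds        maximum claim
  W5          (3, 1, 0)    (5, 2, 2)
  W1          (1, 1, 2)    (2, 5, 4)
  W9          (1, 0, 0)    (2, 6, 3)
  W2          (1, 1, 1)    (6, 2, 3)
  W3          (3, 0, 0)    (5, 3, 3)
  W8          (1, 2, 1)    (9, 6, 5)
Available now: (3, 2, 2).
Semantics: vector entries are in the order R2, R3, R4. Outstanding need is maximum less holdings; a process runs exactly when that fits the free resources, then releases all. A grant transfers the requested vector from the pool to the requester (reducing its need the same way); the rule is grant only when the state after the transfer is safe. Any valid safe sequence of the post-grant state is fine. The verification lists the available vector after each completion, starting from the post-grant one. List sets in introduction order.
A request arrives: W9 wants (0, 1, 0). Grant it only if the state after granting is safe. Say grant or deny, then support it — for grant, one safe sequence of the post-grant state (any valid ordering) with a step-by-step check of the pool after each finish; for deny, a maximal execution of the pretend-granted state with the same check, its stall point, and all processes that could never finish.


DENY. Granting would leave the state unsafe.
Key observation: R3 is the bottleneck — with W5, W2, W3 done the pool holds (10, 3, 3), short of every remaining need.
After a pretend grant, a maximal execution: W5, W2, W3 — then nothing else fits. Step-by-step check:
  pool = (3, 1, 2)
  W5 needs (2, 1, 2) <= (3, 1, 2) -> finishes; pool += (3, 1, 0) = (6, 2, 2)
  W2 needs (5, 1, 2) <= (6, 2, 2) -> finishes; pool += (1, 1, 1) = (7, 3, 3)
  W3 needs (2, 3, 3) <= (7, 3, 3) -> finishes; pool += (3, 0, 0) = (10, 3, 3)
  W1 cannot run: need (1, 4, 2) vs free (10, 3, 3) (insufficient R3)
  W9 cannot run: need (1, 5, 3) vs free (10, 3, 3) (insufficient R3)
  W8 cannot run: need (8, 4, 4) vs free (10, 3, 3) (insufficient R3 and R4)
Post-grant, the permanently blocked set is W1, W9 and W8.


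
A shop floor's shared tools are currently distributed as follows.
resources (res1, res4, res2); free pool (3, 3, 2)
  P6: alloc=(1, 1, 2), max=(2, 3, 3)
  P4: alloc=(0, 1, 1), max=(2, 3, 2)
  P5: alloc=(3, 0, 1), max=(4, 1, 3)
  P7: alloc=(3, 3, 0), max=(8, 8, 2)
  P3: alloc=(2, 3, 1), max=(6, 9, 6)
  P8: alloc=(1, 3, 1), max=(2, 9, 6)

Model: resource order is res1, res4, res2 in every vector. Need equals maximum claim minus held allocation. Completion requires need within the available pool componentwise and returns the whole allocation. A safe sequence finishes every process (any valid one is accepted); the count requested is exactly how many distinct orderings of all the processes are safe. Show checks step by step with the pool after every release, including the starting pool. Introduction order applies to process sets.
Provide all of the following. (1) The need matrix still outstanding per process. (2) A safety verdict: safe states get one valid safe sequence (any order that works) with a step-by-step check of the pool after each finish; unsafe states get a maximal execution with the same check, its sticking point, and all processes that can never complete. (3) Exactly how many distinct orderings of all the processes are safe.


(1) Outstanding need per process (order res1, res4, res2):
  P6: (1, 2, 1)
  P4: (2, 2, 1)
  P5: (1, 1, 2)
  P7: (5, 5, 2)
  P3: (4, 6, 5)
  P8: (1, 6, 5)
(2) SAFE — a valid safe sequence is P5, P6, P4, P7, P3, P8.
Key observation: P5 marks the first exact bind of the order: its need (1, 1, 2) fits the free (3, 3, 2) with zero slack on a requested resource.
Walking it through:
  pool = (3, 3, 2)
  run P5 (needs (1, 1, 2), free (3, 3, 2)); after release of (3, 0, 1) the pool is (6, 3, 3)
  run P6 (needs (1, 2, 1), free (6, 3, 3)); after release of (1, 1, 2) the pool is (7, 4, 5)
  run P4 (needs (2, 2, 1), free (7, 4, 5)); after release of (0, 1, 1) the pool is (7, 5, 6)
  run P7 (needs (5, 5, 2), free (7, 5, 6)); after release of (3, 3, 0) the pool is (10, 8, 6)
  run P3 (needs (4, 6, 5), free (10, 8, 6)); after release of (2, 3, 1) the pool is (12, 11, 7)
  run P8 (needs (1, 6, 5), free (12, 11, 7)); after release of (1, 3, 1) the pool is (13, 14, 8)
(3) Precisely 12 of the possible complete orderings are safe sequences.


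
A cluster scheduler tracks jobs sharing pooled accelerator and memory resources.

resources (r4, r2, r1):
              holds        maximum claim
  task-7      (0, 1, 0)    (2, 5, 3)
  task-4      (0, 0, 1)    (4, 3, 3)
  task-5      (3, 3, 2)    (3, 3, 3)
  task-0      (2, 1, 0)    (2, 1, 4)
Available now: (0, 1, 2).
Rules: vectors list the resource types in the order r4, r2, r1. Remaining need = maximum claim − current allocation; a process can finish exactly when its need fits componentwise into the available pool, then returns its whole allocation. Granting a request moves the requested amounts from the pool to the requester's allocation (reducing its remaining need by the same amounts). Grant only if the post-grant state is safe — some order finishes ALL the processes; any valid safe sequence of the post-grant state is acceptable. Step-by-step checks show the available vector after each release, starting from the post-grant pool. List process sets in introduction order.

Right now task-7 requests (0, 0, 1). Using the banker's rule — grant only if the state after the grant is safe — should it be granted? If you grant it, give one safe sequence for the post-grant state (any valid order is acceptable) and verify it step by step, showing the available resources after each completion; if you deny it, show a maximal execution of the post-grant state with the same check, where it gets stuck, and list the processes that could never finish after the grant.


GRANT: granting preserves safety; a valid post-grant sequence is task-5, task-7, task-0, task-4.
Key observation: the transfer keeps a workable pool ((0, 1, 1)); task-5 starts the safe sequence.
Check on the post-grant state, step by step:
  pool = (0, 1, 1)
  run task-5 (needs (0, 0, 1), free (0, 1, 1)); after release of (3, 3, 2) the pool is (3, 4, 3)
  run task-7 (needs (2, 4, 2), free (3, 4, 3)); after release of (0, 1, 1) the pool is (3, 5, 4)
  run task-0 (needs (0, 0, 4), free (3, 5, 4)); after release of (2, 1, 0) the pool is (5, 6, 4)
  run task-4 (needs (4, 3, 2), free (5, 6, 4)); after release of (0, 0, 1) the pool is (5, 6, 5)


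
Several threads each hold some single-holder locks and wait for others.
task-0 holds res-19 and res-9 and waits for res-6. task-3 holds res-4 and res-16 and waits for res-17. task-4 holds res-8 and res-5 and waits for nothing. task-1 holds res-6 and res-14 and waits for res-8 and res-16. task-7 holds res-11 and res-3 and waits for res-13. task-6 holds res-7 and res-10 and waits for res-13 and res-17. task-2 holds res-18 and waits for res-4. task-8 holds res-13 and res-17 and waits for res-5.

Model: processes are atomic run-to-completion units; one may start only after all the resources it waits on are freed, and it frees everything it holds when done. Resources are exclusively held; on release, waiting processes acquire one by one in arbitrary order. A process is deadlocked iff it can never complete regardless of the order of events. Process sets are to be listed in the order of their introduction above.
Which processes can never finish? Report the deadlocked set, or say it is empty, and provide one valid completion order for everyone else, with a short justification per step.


The deadlocked set is empty.
Key observation: although several processes wait, no cycle exists — each chain bottoms out at a free runner.
The rest can finish in the order task-4, task-8, task-6, task-3, task-1, task-7, task-0, task-2.
Check, step by step:
  run task-4 (it waits on nothing); releases res-8 and res-5
  run task-8 (all its waits — res-5 — are resolved); releases res-13 and res-17
  run task-6 (all its waits — res-13 and res-17 — are resolved); releases res-7 and res-10
  run task-3 (all its waits — res-17 — are resolved); releases res-4 and res-16
  run task-1 (all its waits — res-8 and res-16 — are resolved); releases res-6 and res-14
  run task-7 (all its waits — res-13 — are resolved); releases res-11 and res-3
  run task-0 (all its waits — res-6 — are resolved); releases res-19 and res-9
  run task-2 (all its waits — res-4 — are resolved); releases res-18


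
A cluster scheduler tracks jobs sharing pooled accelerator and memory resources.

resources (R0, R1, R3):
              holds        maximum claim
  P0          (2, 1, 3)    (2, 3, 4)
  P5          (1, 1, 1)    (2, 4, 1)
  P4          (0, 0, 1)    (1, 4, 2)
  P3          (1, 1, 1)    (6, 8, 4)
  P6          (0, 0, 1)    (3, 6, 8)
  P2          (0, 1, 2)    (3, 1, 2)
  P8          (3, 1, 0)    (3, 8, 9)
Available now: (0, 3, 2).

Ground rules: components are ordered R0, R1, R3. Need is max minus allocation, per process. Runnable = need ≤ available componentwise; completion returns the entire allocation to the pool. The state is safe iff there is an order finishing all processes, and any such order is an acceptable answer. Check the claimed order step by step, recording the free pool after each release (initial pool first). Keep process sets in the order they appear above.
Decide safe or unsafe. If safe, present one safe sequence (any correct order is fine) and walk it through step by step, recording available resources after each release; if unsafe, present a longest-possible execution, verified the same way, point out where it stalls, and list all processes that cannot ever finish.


UNSAFE — no complete ordering exists.
Key observation: once P0, P5, P2, P4, P6 finish, the pool peaks at (3, 6, 10) — and every remaining process still needs more R1 than that.
Going as far as possible: P0, P5, P2, P4, P6; after that, nothing fits. Step-by-step check:
  pool = (0, 3, 2)
  run P0 (needs (0, 2, 1), free (0, 3, 2)); after release of (2, 1, 3) the pool is (2, 4, 5)
  run P5 (needs (1, 3, 0), free (2, 4, 5)); after release of (1, 1, 1) the pool is (3, 5, 6)
  run P2 (needs (3, 0, 0), free (3, 5, 6)); after release of (0, 1, 2) the pool is (3, 6, 8)
  run P4 (needs (1, 4, 1), free (3, 6, 8)); after release of (0, 0, 1) the pool is (3, 6, 9)
  run P6 (needs (3, 6, 7), free (3, 6, 9)); after release of (0, 0, 1) the pool is (3, 6, 10)
  P3 still needs (5, 7, 3) but only (3, 6, 10) is free — short on R0 and R1
  P8 still needs (0, 7, 9) but only (3, 6, 10) is free — short on R1
Processes that can never finish: P3 and P8.


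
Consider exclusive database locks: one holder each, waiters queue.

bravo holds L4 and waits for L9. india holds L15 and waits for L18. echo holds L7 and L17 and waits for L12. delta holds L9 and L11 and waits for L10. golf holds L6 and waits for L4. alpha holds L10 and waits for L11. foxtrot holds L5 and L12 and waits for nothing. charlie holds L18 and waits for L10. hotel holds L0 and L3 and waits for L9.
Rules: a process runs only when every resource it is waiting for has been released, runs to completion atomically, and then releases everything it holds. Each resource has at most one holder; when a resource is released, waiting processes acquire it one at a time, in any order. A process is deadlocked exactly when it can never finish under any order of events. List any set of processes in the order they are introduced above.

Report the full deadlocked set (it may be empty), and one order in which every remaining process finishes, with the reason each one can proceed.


Deadlocked: bravo, india, delta, golf, alpha, charlie and hotel.
Key observation: the cycle delta -> alpha -> delta can never break — each member waits on the next; bravo, india, golf, charlie and hotel wait into the deadlock from upstream.
A valid finishing order for the others: foxtrot, echo.
Check, step by step:
  run foxtrot (it waits on nothing); releases L5 and L12
  echo waits on L12 — all released -> runs and releases L7 and L17


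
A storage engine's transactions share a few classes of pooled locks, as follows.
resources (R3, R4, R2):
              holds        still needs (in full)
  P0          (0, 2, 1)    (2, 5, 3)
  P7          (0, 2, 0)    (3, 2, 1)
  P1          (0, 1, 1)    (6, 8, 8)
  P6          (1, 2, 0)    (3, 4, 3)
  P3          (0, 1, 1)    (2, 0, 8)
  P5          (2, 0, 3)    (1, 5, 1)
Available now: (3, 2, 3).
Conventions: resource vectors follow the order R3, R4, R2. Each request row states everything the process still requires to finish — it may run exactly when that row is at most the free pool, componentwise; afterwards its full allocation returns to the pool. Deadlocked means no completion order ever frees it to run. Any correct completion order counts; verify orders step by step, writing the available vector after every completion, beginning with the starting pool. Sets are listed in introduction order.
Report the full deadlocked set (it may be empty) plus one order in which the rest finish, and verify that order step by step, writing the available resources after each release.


Deadlocked: P1 and P3.
Key observation: R2 is the bottleneck — with P7, P6, P0, P5 done the pool holds (6, 8, 7), short of every remaining need.
The rest can finish in the order P7, P6, P0, P5. Step-by-step check:
  pool = (3, 2, 3)
  run P7 (needs (3, 2, 1), free (3, 2, 3)); after release of (0, 2, 0) the pool is (3, 4, 3)
  run P6 (needs (3, 4, 3), free (3, 4, 3)); after release of (1, 2, 0) the pool is (4, 6, 3)
  run P0 (needs (2, 5, 3), free (4, 6, 3)); after release of (0, 2, 1) the pool is (4, 8, 4)
  run P5 (needs (1, 5, 1), free (4, 8, 4)); after release of (2, 0, 3) the pool is (6, 8, 7)
None of the blocked processes ever fits:
  P1 still needs (6, 8, 8) but only (6, 8, 7) is free — short on R2
  P3 still needs (2, 0, 8) but only (6, 8, 7) is free — short on R2


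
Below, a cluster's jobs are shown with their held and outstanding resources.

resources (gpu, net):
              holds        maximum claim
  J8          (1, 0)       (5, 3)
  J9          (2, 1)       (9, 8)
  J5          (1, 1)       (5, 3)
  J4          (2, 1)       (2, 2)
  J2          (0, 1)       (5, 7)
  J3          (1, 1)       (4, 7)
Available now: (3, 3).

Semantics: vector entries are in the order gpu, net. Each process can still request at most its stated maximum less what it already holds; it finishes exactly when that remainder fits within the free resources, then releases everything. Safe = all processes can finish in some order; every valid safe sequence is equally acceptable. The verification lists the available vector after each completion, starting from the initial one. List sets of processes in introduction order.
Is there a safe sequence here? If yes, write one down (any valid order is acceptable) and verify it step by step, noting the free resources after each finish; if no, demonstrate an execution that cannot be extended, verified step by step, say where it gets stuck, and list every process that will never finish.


UNSAFE.
Key observation: once J4, J8, J5 finish, the pool peaks at (7, 5) — and every remaining process still needs more net than that.
Going as far as possible: J4, J8, J5; after that, nothing fits. Verifying each step:
  pool = (3, 3)
  run J4 (needs (0, 1), free (3, 3)); after release of (2, 1) the pool is (5, 4)
  run J8 (needs (4, 3), free (5, 4)); after release of (1, 0) the pool is (6, 4)
  run J5 (needs (4, 2), free (6, 4)); after release of (1, 1) the pool is (7, 5)
  J9 still needs (7, 7) but only (7, 5) is free — short on net
  J2 still needs (5, 6) but only (7, 5) is free — short on net
  J3 still needs (3, 6) but only (7, 5) is free — short on net
Processes that can never finish: J9, J2 and J3.
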